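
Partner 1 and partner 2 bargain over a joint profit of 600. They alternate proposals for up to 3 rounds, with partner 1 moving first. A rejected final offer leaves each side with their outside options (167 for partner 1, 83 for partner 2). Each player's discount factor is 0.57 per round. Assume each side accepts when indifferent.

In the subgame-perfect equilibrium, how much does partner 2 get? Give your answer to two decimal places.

174.03

Round 3 (partner 1 proposes): partner 2 gets 83 if talks fail, so partner 1 offers 83 and keeps 517.
Round 2 (partner 2 proposes): partner 1 can get 517 next round, worth 0.57 × 517 = 294.69 now, so partner 2 offers 294.69, keeping 305.31.
Round 1 (partner 1 proposes): partner 2 can get 305.31 next round, worth 0.57 × 305.31 = 174.0267 now. Partner 1 offers 174.0267 and keeps 600 − 174.0267 = 425.9733.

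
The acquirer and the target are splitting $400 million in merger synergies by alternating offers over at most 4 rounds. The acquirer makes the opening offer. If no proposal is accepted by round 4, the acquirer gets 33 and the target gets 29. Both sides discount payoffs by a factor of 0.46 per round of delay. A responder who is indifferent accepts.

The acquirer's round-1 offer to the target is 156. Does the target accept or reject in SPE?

Round 4 (the target proposes): the acquirer gets 33 if talks fail, so the target offers 33 and keeps 367.
Round 3 (the acquirer proposes): the target can get 367 next round, worth 0.46 × 367 = 168.82 now; the acquirer offers that and keeps 231.18.
Round 2 (the target proposes): the acquirer can get 231.18 next round, worth 0.46 × 231.18 = 106.3428 now; the target offers that and keeps 293.6572.
So by rejecting in round 1, the target gets 293.6572 next round, worth 0.46 × 293.6572 = 135.082312 now.
Offer 156 ≥ 135.082312, so the target accepts.

Accept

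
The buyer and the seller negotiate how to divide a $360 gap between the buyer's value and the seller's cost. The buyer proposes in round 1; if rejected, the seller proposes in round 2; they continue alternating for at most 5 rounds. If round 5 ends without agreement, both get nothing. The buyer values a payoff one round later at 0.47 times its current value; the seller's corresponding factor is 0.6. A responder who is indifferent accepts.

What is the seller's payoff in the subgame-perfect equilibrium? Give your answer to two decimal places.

146.76

Round 5 (the buyer proposes): the seller will accept anything ≥ 0, so the buyer offers 0 and keeps 360.
Round 4 (the seller proposes): the buyer can get 360 next round, worth 0.47 × 360 = 169.2 now, so the seller offers 169.2, keeping 190.8.
Round 3 (the buyer proposes): the seller can get 190.8 next round, worth 0.6 × 190.8 = 114.48 now. The buyer offers 114.48 and keeps 360 − 114.48 = 245.52.
Round 2 (the seller proposes): the buyer can get 245.52 next round, worth 0.47 × 245.52 = 115.3944 now, so the seller offers 115.3944, keeping 244.6056.
Round 1 (the buyer proposes): the seller can get 244.6056 next round, worth 0.6 × 244.6056 = 146.76336 now. The buyer offers 146.76336 and keeps 360 − 146.76336 = 213.23664.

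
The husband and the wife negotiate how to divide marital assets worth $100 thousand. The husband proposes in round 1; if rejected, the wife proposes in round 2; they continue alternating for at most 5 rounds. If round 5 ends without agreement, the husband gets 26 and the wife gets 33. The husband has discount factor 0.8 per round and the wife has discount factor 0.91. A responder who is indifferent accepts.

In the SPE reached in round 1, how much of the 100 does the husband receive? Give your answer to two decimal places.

Work backward from the last round.
Round 5 (the husband proposes): the wife gets 33 if talks fail, so the husband offers 33 and keeps 67.
Round 4 (the wife proposes): the husband can get 67 next round, worth 0.8 × 67 = 53.6 now; the wife offers that and keeps 46.4.
Round 3 (the husband proposes): the wife can get 46.4 next round, worth 0.91 × 46.4 = 42.224 now, so the husband offers 42.224, keeping 57.776.
Round 2 (the wife proposes): the husband can get 57.776 next round, worth 0.8 × 57.776 = 46.2208 now; the wife offers that and keeps 53.7792.
Round 1 (the husband proposes): the wife can get 53.7792 next round, worth 0.91 × 53.7792 = 48.939072 now; the husband offers that and keeps 51.060928.

51.06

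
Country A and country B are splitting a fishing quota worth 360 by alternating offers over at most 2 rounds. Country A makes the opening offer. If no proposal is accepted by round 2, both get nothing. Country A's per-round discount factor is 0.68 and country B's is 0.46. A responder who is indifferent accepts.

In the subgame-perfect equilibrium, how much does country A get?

Round 2 (country B proposes): country A will accept anything ≥ 0, so country B offers 0 and keeps 360.
Round 1 (country A proposes): country B can get 360 next round, worth 0.46 × 360 = 165.6 now, so country A offers 165.6, keeping 194.4.

194.4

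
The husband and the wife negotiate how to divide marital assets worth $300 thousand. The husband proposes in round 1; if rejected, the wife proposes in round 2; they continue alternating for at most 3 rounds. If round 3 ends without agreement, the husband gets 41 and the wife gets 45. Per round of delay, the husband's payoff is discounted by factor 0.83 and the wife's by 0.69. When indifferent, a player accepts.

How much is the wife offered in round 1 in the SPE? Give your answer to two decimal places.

60.96

Round 3 (the husband proposes): the wife gets 45 if talks fail, so the husband offers 45 and keeps 255.
Round 2 (the wife proposes): the husband can get 255 next round, worth 0.83 × 255 = 211.65 now. The wife offers 211.65 and keeps 300 − 211.65 = 88.35.
Round 1 (the husband proposes): the wife can get 88.35 next round, worth 0.69 × 88.35 = 60.9615 now, so the husband offers 60.9615, keeping 239.0385.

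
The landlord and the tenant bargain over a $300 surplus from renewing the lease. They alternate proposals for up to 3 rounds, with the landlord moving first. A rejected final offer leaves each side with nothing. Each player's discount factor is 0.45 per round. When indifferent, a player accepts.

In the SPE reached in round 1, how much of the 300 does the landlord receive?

225.75

Round 3 (the landlord proposes): the tenant will accept anything ≥ 0, so the landlord offers 0 and keeps 300.
Round 2 (the tenant proposes): the landlord can get 300 next round, worth 0.45 × 300 = 135 now; the tenant offers that and keeps 165.
Round 1 (the landlord proposes): the tenant can get 165 next round, worth 0.45 × 165 = 74.25 now, so the landlord offers 74.25, keeping 225.75.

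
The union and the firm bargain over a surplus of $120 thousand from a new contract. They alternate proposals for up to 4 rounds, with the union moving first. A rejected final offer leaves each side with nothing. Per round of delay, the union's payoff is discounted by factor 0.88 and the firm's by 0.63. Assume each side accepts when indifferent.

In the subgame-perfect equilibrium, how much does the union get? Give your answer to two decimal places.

Solve by backward induction from round 4.
Round 4 (the firm proposes): the union will accept anything ≥ 0, so the firm offers 0 and keeps 120.
Round 3 (the union proposes): the firm can get 120 next round, worth 0.63 × 120 = 75.6 now. The union offers 75.6 and keeps 120 − 75.6 = 44.4.
Round 2 (the firm proposes): the union can get 44.4 next round, worth 0.88 × 44.4 = 39.072 now, so the firm offers 39.072, keeping 80.928.
Round 1 (the union proposes): the firm can get 80.928 next round, worth 0.63 × 80.928 = 50.98464 now, so the union offers 50.98464, keeping 69.01536.

69.02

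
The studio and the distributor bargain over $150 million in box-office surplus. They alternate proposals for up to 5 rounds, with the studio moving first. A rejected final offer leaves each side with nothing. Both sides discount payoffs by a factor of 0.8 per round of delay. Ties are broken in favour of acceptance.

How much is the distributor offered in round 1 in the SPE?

39.36

Work backward from the last round.
Round 5 (the studio proposes): the distributor will accept anything ≥ 0, so the studio offers 0 and keeps 150.
Round 4 (the distributor proposes): the studio can get 150 next round, worth 0.8 × 150 = 120 now, so the distributor offers 120, keeping 30.
Round 3 (the studio proposes): the distributor can get 30 next round, worth 0.8 × 30 = 24 now; the studio offers that and keeps 126.
Round 2 (the distributor proposes): the studio can get 126 next round, worth 0.8 × 126 = 100.8 now; the distributor offers that and keeps 49.2.
Round 1 (the studio proposes): the distributor can get 49.2 next round, worth 0.8 × 49.2 = 39.36 now. The studio offers 39.36 and keeps 150 − 39.36 = 110.64.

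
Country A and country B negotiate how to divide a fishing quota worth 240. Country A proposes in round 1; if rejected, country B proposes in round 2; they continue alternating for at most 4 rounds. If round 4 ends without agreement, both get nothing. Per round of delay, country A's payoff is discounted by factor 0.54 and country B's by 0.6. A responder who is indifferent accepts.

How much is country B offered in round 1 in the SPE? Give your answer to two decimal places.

112.90

Round 4 (country B proposes): rejection yields 0 for country A; country B offers 0 and keeps 240.
Round 3 (country A proposes): country B can get 240 next round, worth 0.6 × 240 = 144 now. Country A offers 144 and keeps 240 − 144 = 96.
Round 2 (country B proposes): country A can get 96 next round, worth 0.54 × 96 = 51.84 now; country B offers that and keeps 188.16.
Round 1 (country A proposes): country B can get 188.16 next round, worth 0.6 × 188.16 = 112.896 now; country A offers that and keeps 127.104.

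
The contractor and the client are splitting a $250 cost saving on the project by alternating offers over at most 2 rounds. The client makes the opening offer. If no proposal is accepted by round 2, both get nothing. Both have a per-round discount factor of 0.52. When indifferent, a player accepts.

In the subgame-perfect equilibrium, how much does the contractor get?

Round 2 (the contractor proposes): rejection yields 0 for the client; the contractor offers 0 and keeps 250.
Round 1 (the client proposes): the contractor can get 250 next round, worth 0.52 × 250 = 130 now; the client offers that and keeps 120.

130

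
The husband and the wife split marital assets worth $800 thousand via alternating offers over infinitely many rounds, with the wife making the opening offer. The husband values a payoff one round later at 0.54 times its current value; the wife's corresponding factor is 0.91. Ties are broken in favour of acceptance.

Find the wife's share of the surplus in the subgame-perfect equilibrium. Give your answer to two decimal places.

723.55

Let x be the wife's share when the wife proposes and y be the husband's share when the husband proposes.
The husband accepts iff offered ≥ 0.54·y, so x = 800 − 0.54y. Symmetrically y = 800 − 0.91x.
Substituting: x = 800 − 0.54(800 − 0.91x), giving x(1 − 0.91·0.54) = 800(1 − 0.54).
So x = 800 × 0.46 / 0.5086 ≈ 723.5549, and the husband receives 800 − x ≈ 76.4451.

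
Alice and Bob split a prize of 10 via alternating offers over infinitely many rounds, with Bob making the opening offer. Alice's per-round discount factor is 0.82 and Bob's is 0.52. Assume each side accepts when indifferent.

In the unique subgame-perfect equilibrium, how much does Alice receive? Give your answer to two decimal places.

When Bob proposes, Alice accepts any offer worth at least 0.82 times what Alice would get by proposing next round; and vice versa.
This gives x = 10 − 0.82y and y = 10 − 0.52x, where x and y are each side's share when it proposes.
Hence (1 − 0.82·0.52)x = 10(1 − 0.82), i.e. 0.5736·x = 1.8.
x ≈ 3.1381; Alice's share is 10 − x ≈ 6.8619.

6.86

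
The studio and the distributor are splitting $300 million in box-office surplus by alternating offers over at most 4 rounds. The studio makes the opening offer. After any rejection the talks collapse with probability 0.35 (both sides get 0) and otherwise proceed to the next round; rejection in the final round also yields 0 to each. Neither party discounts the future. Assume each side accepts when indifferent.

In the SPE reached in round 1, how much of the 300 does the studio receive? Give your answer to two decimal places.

Round 4 (the distributor proposes): rejection yields 0 for the studio; the distributor offers 0 and keeps 300.
Round 3 (the studio proposes): rejecting gives the distributor an expected 0.65 × 300 = 195. The studio offers 195 and keeps 300 − 195 = 105.
Round 2 (the distributor proposes): rejecting gives the studio an expected 0.65 × 105 = 68.25. The distributor offers 68.25 and keeps 300 − 68.25 = 231.75.
Round 1 (the studio proposes): rejecting gives the distributor an expected 0.65 × 231.75 = 150.6375. The studio offers 150.6375 and keeps 300 − 150.6375 = 149.3625.

149.36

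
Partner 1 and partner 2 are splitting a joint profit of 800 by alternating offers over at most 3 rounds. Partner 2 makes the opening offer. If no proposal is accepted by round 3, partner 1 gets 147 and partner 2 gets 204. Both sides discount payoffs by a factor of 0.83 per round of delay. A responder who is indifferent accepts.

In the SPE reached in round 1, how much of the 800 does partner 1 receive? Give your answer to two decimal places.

Round 3 (partner 2 proposes): partner 1 gets 147 if talks fail, so partner 2 offers 147 and keeps 653.
Round 2 (partner 1 proposes): partner 2 can get 653 next round, worth 0.83 × 653 = 541.99 now; partner 1 offers that and keeps 258.01.
Round 1 (partner 2 proposes): partner 1 can get 258.01 next round, worth 0.83 × 258.01 = 214.1483 now. Partner 2 offers 214.1483 and keeps 800 − 214.1483 = 585.8517.

214.15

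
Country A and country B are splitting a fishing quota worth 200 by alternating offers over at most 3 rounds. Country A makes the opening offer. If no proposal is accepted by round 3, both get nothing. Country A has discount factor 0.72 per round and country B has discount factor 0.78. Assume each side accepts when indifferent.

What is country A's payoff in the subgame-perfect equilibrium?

By backward induction:
Round 3 (country A proposes): country B will accept anything ≥ 0, so country A offers 0 and keeps 200.
Round 2 (country B proposes): country A can get 200 next round, worth 0.72 × 200 = 144 now; country B offers that and keeps 56.
Round 1 (country A proposes): country B can get 56 next round, worth 0.78 × 56 = 43.68 now; country A offers that and keeps 156.32.

156.32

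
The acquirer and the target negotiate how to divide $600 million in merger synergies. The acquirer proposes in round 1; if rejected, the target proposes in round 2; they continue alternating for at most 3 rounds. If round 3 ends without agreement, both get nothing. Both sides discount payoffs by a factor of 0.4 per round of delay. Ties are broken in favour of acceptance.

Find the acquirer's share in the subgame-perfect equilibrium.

Round 3 (the acquirer proposes): the target will accept anything ≥ 0, so the acquirer offers 0 and keeps 600.
Round 2 (the target proposes): the acquirer can get 600 next round, worth 0.4 × 600 = 240 now. The target offers 240 and keeps 600 − 240 = 360.
Round 1 (the acquirer proposes): the target can get 360 next round, worth 0.4 × 360 = 144 now, so the acquirer offers 144, keeping 456.

456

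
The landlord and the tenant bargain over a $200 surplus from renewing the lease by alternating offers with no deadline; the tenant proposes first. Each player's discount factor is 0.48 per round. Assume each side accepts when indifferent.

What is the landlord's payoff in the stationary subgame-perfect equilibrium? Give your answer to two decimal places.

64.86

In a stationary SPE each proposer offers the other exactly their discounted continuation value.
If the tenant keeps x when proposing and the landlord keeps y when proposing, then x = 200 − 0.48y and y = 200 − 0.48x.
Solving: x = 200(1 − 0.48) / (1 − 0.48·0.48) = 104 / 0.7696 ≈ 135.1351.
The landlord gets 200 − 135.1351 ≈ 64.8649.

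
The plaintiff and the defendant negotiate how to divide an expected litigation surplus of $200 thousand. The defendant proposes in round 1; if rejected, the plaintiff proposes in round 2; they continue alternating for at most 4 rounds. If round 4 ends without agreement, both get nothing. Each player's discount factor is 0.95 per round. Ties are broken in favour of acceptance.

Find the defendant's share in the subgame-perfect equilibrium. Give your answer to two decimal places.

Round 4 (the plaintiff proposes): the defendant will accept anything ≥ 0, so the plaintiff offers 0 and keeps 200.
Round 3 (the defendant proposes): the plaintiff can get 200 next round, worth 0.95 × 200 = 190 now, so the defendant offers 190, keeping 10.
Round 2 (the plaintiff proposes): the defendant can get 10 next round, worth 0.95 × 10 = 9.5 now; the plaintiff offers that and keeps 190.5.
Round 1 (the defendant proposes): the plaintiff can get 190.5 next round, worth 0.95 × 190.5 = 180.975 now, so the defendant offers 180.975, keeping 19.025.

19.03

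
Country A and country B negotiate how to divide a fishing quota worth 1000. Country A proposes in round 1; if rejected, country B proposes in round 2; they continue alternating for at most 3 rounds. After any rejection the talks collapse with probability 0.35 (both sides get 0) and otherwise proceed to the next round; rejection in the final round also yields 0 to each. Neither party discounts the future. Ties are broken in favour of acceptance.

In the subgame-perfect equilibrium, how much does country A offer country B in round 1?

By backward induction:
Round 3 (country A proposes): rejection yields 0 for country B; country A offers 0 and keeps 1000.
Round 2 (country B proposes): rejecting gives country A an expected 0.65 × 1000 = 650, so country B offers 650, keeping 350.
Round 1 (country A proposes): rejecting gives country B an expected 0.65 × 350 = 227.5; country A offers that and keeps 772.5.

227.5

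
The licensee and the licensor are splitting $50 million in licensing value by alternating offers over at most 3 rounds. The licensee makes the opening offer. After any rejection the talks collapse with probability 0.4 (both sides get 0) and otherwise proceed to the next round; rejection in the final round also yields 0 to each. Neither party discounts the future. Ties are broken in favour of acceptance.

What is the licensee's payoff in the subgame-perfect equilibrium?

38

Round 3 (the licensee proposes): rejection yields 0 for the licensor; the licensee offers 0 and keeps 50.
Round 2 (the licensor proposes): rejecting gives the licensee an expected 0.6 × 50 = 30, so the licensor offers 30, keeping 20.
Round 1 (the licensee proposes): rejecting gives the licensor an expected 0.6 × 20 = 12; the licensee offers that and keeps 38.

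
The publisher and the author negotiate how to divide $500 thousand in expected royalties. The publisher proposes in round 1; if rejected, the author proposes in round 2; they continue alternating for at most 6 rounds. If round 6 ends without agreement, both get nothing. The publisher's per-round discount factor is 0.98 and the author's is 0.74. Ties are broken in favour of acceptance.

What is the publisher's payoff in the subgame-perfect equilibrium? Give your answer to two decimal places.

292.64

Work backward from the last round.
Round 6 (the author proposes): the publisher will accept anything ≥ 0, so the author offers 0 and keeps 500.
Round 5 (the publisher proposes): the author can get 500 next round, worth 0.74 × 500 = 370 now. The publisher offers 370 and keeps 500 − 370 = 130.
Round 4 (the author proposes): the publisher can get 130 next round, worth 0.98 × 130 = 127.4 now. The author offers 127.4 and keeps 500 − 127.4 = 372.6.
Round 3 (the publisher proposes): the author can get 372.6 next round, worth 0.74 × 372.6 = 275.724 now, so the publisher offers 275.724, keeping 224.276.
Round 2 (the author proposes): the publisher can get 224.276 next round, worth 0.98 × 224.276 = 219.79048 now; the author offers that and keeps 280.20952.
Round 1 (the publisher proposes): the author can get 280.20952 next round, worth 0.74 × 280.20952 = 207.3550448 now. The publisher offers 207.3550448 and keeps 500 − 207.3550448 = 292.6449552.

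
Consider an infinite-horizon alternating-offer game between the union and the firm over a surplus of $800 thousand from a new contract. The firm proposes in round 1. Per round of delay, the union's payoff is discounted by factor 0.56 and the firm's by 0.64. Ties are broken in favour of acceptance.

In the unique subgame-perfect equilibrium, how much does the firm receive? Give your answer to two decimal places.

In a stationary SPE each proposer offers the other exactly their discounted continuation value.
If the firm keeps x when proposing and the union keeps y when proposing, then x = 800 − 0.56y and y = 800 − 0.64x.
Solving: x = 800(1 − 0.56) / (1 − 0.64·0.56) = 352 / 0.6416 ≈ 548.6284.
The union gets 800 − 548.6284 ≈ 251.3716.

548.63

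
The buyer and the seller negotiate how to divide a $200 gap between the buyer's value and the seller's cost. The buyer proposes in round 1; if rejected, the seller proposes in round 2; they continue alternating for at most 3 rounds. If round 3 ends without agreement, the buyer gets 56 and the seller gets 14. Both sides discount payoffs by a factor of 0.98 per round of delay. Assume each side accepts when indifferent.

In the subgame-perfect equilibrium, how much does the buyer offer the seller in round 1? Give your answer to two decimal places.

Round 3 (the buyer proposes): the seller gets 14 if talks fail, so the buyer offers 14 and keeps 186.
Round 2 (the seller proposes): the buyer can get 186 next round, worth 0.98 × 186 = 182.28 now, so the seller offers 182.28, keeping 17.72.
Round 1 (the buyer proposes): the seller can get 17.72 next round, worth 0.98 × 17.72 = 17.3656 now, so the buyer offers 17.3656, keeping 182.6344.

17.37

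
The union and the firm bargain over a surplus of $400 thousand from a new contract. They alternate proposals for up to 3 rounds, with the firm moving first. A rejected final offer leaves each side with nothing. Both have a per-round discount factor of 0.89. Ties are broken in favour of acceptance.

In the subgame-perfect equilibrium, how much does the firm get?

Round 3 (the firm proposes): rejection yields 0 for the union; the firm offers 0 and keeps 400.
Round 2 (the union proposes): the firm can get 400 next round, worth 0.89 × 400 = 356 now. The union offers 356 and keeps 400 − 356 = 44.
Round 1 (the firm proposes): the union can get 44 next round, worth 0.89 × 44 = 39.16 now. The firm offers 39.16 and keeps 400 − 39.16 = 360.84.

360.84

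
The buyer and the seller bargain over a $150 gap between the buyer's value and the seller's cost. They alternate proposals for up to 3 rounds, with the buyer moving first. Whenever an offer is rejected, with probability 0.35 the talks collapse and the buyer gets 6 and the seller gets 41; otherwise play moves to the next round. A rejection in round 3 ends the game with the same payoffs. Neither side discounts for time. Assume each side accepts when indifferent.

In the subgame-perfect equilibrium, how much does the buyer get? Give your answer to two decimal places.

Round 3 (the buyer proposes): the seller gets 41 if talks fail, so the buyer offers 41 and keeps 109.
Round 2 (the seller proposes): rejecting gives the buyer an expected 0.65 × 109 + 0.35 × 6 = 72.95. The seller offers 72.95 and keeps 150 − 72.95 = 77.05.
Round 1 (the buyer proposes): rejecting gives the seller an expected 0.65 × 77.05 + 0.35 × 41 = 64.4325. The buyer offers 64.4325 and keeps 150 − 64.4325 = 85.5675.

85.57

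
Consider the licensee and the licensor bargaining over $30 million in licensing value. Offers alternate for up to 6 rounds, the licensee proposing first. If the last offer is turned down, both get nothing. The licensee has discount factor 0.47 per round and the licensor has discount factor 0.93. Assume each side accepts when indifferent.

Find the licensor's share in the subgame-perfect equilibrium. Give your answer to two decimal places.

26.58

Round 6 (the licensor proposes): rejection yields 0 for the licensee; the licensor offers 0 and keeps 30.
Round 5 (the licensee proposes): the licensor can get 30 next round, worth 0.93 × 30 = 27.9 now. The licensee offers 27.9 and keeps 30 − 27.9 = 2.1.
Round 4 (the licensor proposes): the licensee can get 2.1 next round, worth 0.47 × 2.1 = 0.987 now; the licensor offers that and keeps 29.013.
Round 3 (the licensee proposes): the licensor can get 29.013 next round, worth 0.93 × 29.013 = 26.98209 now, so the licensee offers 26.98209, keeping 3.01791.
Round 2 (the licensor proposes): the licensee can get 3.01791 next round, worth 0.47 × 3.01791 = 1.4184177 now; the licensor offers that and keeps 28.5815823.
Round 1 (the licensee proposes): the licensor can get 28.5815823 next round, worth 0.93 × 28.5815823 = 26.580871539 now, so the licensee offers 26.580871539, keeping 3.419128461.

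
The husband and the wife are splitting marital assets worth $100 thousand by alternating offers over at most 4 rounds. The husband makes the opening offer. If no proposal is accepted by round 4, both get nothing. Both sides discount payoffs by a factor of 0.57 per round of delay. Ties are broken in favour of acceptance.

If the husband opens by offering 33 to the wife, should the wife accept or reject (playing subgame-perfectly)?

Round 4 (the wife proposes): the husband will accept anything ≥ 0, so the wife offers 0 and keeps 100.
Round 3 (the husband proposes): the wife can get 100 next round, worth 0.57 × 100 = 57 now, so the husband offers 57, keeping 43.
Round 2 (the wife proposes): the husband can get 43 next round, worth 0.57 × 43 = 24.51 now. The wife offers 24.51 and keeps 100 − 24.51 = 75.49.
So by rejecting in round 1, the wife gets 75.49 next round, worth 0.57 × 75.49 = 43.0293 now.
Offer 33 < 43.0293, so the wife rejects.

Reject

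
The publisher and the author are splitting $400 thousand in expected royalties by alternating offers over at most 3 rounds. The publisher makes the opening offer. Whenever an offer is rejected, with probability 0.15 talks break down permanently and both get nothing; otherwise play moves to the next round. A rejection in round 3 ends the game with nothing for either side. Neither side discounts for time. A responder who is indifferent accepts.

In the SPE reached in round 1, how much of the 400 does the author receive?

51

Round 3 (the publisher proposes): the author will accept anything ≥ 0, so the publisher offers 0 and keeps 400.
Round 2 (the author proposes): rejecting gives the publisher an expected 0.85 × 400 = 340; the author offers that and keeps 60.
Round 1 (the publisher proposes): rejecting gives the author an expected 0.85 × 60 = 51. The publisher offers 51 and keeps 400 − 51 = 349.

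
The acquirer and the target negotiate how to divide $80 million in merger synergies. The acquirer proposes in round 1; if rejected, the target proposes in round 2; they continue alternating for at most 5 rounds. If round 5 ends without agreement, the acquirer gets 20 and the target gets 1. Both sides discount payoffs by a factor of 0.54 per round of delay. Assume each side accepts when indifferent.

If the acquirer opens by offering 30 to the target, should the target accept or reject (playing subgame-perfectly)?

Round 5 (the acquirer proposes): the target gets 1 if talks fail, so the acquirer offers 1 and keeps 79.
Round 4 (the target proposes): the acquirer can get 79 next round, worth 0.54 × 79 = 42.66 now; the target offers that and keeps 37.34.
Round 3 (the acquirer proposes): the target can get 37.34 next round, worth 0.54 × 37.34 = 20.1636 now; the acquirer offers that and keeps 59.8364.
Round 2 (the target proposes): the acquirer can get 59.8364 next round, worth 0.54 × 59.8364 = 32.311656 now; the target offers that and keeps 47.688344.
So by rejecting in round 1, the target gets 47.688344 next round, worth 0.54 × 47.688344 = 25.75170576 now.
Offer 30 ≥ 25.75170576, so the target accepts.

Accept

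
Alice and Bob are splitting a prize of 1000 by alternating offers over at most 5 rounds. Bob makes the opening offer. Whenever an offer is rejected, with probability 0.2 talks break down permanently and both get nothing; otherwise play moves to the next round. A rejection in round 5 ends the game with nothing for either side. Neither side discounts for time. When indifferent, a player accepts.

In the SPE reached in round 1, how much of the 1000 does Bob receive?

Round 5 (Bob proposes): Alice will accept anything ≥ 0, so Bob offers 0 and keeps 1000.
Round 4 (Alice proposes): rejecting gives Bob an expected 0.8 × 1000 = 800, so Alice offers 800, keeping 200.
Round 3 (Bob proposes): rejecting gives Alice an expected 0.8 × 200 = 160. Bob offers 160 and keeps 1000 − 160 = 840.
Round 2 (Alice proposes): rejecting gives Bob an expected 0.8 × 840 = 672; Alice offers that and keeps 328.
Round 1 (Bob proposes): rejecting gives Alice an expected 0.8 × 328 = 262.4; Bob offers that and keeps 737.6.

737.6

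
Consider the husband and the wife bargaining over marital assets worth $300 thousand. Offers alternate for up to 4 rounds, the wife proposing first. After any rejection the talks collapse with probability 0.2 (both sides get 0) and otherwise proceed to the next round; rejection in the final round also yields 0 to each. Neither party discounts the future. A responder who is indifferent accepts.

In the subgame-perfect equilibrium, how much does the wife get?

98.4

By backward induction:
Round 4 (the husband proposes): the wife will accept anything ≥ 0, so the husband offers 0 and keeps 300.
Round 3 (the wife proposes): rejecting gives the husband an expected 0.8 × 300 = 240. The wife offers 240 and keeps 300 − 240 = 60.
Round 2 (the husband proposes): rejecting gives the wife an expected 0.8 × 60 = 48. The husband offers 48 and keeps 300 − 48 = 252.
Round 1 (the wife proposes): rejecting gives the husband an expected 0.8 × 252 = 201.6. The wife offers 201.6 and keeps 300 − 201.6 = 98.4.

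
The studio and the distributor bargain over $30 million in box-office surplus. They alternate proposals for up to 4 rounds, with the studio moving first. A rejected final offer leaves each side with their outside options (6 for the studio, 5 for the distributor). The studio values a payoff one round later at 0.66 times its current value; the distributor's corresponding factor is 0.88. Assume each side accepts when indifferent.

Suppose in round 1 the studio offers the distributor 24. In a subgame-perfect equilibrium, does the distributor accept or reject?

Work out the distributor's continuation value if the offer is rejected.
Round 4 (the distributor proposes): the studio gets 6 if talks fail, so the distributor offers 6 and keeps 24.
Round 3 (the studio proposes): the distributor can get 24 next round, worth 0.88 × 24 = 21.12 now; the studio offers that and keeps 8.88.
Round 2 (the distributor proposes): the studio can get 8.88 next round, worth 0.66 × 8.88 = 5.8608 now, so the distributor offers 5.8608, keeping 24.1392.
So by rejecting in round 1, the distributor gets 24.1392 next round, worth 0.88 × 24.1392 = 21.242496 now.
Offer 24 ≥ 21.242496, so the distributor accepts.

Accept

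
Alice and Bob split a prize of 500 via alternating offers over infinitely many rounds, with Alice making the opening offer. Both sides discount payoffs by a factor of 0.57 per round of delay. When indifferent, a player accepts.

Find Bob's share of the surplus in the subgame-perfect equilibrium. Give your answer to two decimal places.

181.53

Let x be Alice's share when Alice proposes and y be Bob's share when Bob proposes.
Bob accepts iff offered ≥ 0.57·y, so x = 500 − 0.57y. Symmetrically y = 500 − 0.57x.
Substituting: x = 500 − 0.57(500 − 0.57x), giving x(1 − 0.57·0.57) = 500(1 − 0.57).
So x = 500 × 0.43 / 0.6751 ≈ 318.4713, and Bob receives 500 − x ≈ 181.5287.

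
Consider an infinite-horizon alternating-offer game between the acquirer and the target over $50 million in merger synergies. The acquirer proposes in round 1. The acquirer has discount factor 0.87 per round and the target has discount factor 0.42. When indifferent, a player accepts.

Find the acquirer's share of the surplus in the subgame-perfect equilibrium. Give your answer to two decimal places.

When the acquirer proposes, the target accepts any offer worth at least 0.42 times what the target would get by proposing next round; and vice versa.
This gives x = 50 − 0.42y and y = 50 − 0.87x, where x and y are each side's share when it proposes.
Hence (1 − 0.42·0.87)x = 50(1 − 0.42), i.e. 0.6346·x = 29.
x ≈ 45.6981; the target's share is 50 − x ≈ 4.3019.

45.70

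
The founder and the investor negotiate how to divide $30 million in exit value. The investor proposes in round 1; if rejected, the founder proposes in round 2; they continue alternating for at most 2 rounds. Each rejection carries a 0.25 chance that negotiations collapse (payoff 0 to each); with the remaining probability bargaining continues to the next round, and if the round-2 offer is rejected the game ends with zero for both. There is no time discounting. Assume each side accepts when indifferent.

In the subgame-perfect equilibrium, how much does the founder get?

Round 2 (the founder proposes): the investor will accept anything ≥ 0, so the founder offers 0 and keeps 30.
Round 1 (the investor proposes): rejecting gives the founder an expected 0.75 × 30 = 22.5, so the investor offers 22.5, keeping 7.5.

22.5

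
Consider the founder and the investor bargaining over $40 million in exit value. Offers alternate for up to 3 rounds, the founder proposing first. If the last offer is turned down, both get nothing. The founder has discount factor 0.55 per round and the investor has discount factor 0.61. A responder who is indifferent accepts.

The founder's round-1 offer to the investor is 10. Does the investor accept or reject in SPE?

Reject

Work out the investor's continuation value if the offer is rejected.
Round 3 (the founder proposes): the investor will accept anything ≥ 0, so the founder offers 0 and keeps 40.
Round 2 (the investor proposes): the founder can get 40 next round, worth 0.55 × 40 = 22 now; the investor offers that and keeps 18.
So by rejecting in round 1, the investor gets 18 next round, worth 0.61 × 18 = 10.98 now.
Offer 10 < 10.98, so the investor rejects.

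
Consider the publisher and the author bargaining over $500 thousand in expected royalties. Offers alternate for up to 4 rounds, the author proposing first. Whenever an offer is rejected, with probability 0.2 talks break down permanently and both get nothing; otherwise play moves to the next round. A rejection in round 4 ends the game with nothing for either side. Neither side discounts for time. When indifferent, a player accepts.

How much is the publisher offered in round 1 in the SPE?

By backward induction:
Round 4 (the publisher proposes): rejection yields 0 for the author; the publisher offers 0 and keeps 500.
Round 3 (the author proposes): rejecting gives the publisher an expected 0.8 × 500 = 400; the author offers that and keeps 100.
Round 2 (the publisher proposes): rejecting gives the author an expected 0.8 × 100 = 80. The publisher offers 80 and keeps 500 − 80 = 420.
Round 1 (the author proposes): rejecting gives the publisher an expected 0.8 × 420 = 336; the author offers that and keeps 164.

336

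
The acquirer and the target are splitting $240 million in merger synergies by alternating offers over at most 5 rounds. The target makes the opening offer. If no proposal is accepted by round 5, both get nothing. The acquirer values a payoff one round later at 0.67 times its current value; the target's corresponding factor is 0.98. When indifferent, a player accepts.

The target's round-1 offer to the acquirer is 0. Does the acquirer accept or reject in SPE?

Reject

Round 5 (the target proposes): rejection yields 0 for the acquirer; the target offers 0 and keeps 240.
Round 4 (the acquirer proposes): the target can get 240 next round, worth 0.98 × 240 = 235.2 now, so the acquirer offers 235.2, keeping 4.8.
Round 3 (the target proposes): the acquirer can get 4.8 next round, worth 0.67 × 4.8 = 3.216 now. The target offers 3.216 and keeps 240 − 3.216 = 236.784.
Round 2 (the acquirer proposes): the target can get 236.784 next round, worth 0.98 × 236.784 = 232.04832 now, so the acquirer offers 232.04832, keeping 7.95168.
So by rejecting in round 1, the acquirer gets 7.95168 next round, worth 0.67 × 7.95168 = 5.3276256 now.
Offer 0 < 5.3276256, so the acquirer rejects.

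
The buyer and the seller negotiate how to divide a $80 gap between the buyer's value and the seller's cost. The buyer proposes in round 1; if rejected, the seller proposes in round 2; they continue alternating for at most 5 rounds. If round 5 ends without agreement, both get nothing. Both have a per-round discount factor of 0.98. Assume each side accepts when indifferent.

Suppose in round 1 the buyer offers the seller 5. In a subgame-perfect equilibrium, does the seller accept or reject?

Accept

Work out the seller's continuation value if the offer is rejected.
Round 5 (the buyer proposes): the seller will accept anything ≥ 0, so the buyer offers 0 and keeps 80.
Round 4 (the seller proposes): the buyer can get 80 next round, worth 0.98 × 80 = 78.4 now, so the seller offers 78.4, keeping 1.6.
Round 3 (the buyer proposes): the seller can get 1.6 next round, worth 0.98 × 1.6 = 1.568 now. The buyer offers 1.568 and keeps 80 − 1.568 = 78.432.
Round 2 (the seller proposes): the buyer can get 78.432 next round, worth 0.98 × 78.432 = 76.86336 now. The seller offers 76.86336 and keeps 80 − 76.86336 = 3.13664.
So by rejecting in round 1, the seller gets 3.13664 next round, worth 0.98 × 3.13664 = 3.0739072 now.
Offer 5 ≥ 3.0739072, so the seller accepts.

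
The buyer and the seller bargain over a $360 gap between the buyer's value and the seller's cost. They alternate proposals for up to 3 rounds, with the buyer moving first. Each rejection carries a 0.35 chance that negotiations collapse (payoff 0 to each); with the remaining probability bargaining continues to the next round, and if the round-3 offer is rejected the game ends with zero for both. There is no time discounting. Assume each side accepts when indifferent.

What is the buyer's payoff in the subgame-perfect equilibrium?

Round 3 (the buyer proposes): the seller will accept anything ≥ 0, so the buyer offers 0 and keeps 360.
Round 2 (the seller proposes): rejecting gives the buyer an expected 0.65 × 360 = 234, so the seller offers 234, keeping 126.
Round 1 (the buyer proposes): rejecting gives the seller an expected 0.65 × 126 = 81.9, so the buyer offers 81.9, keeping 278.1.

278.1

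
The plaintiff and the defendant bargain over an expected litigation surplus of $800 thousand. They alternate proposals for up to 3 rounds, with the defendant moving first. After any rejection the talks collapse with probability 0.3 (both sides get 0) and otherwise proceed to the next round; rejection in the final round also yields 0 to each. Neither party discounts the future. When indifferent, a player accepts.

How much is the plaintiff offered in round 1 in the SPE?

Round 3 (the defendant proposes): the plaintiff will accept anything ≥ 0, so the defendant offers 0 and keeps 800.
Round 2 (the plaintiff proposes): rejecting gives the defendant an expected 0.7 × 800 = 560, so the plaintiff offers 560, keeping 240.
Round 1 (the defendant proposes): rejecting gives the plaintiff an expected 0.7 × 240 = 168; the defendant offers that and keeps 632.

168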